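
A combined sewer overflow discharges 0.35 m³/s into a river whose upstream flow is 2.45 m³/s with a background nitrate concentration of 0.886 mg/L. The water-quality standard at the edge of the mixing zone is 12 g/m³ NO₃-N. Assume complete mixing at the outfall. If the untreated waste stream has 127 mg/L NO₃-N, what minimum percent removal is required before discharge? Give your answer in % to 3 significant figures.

Mass balance: 12·2.8 = 0.35·Cₑ + 2.45·0.886.
Cₑ = (33.6 − 2.171) / 0.35 = 89.8 mg/L.
Required removal = 1 − 89.8/127 = 29.29 %.

29.3 %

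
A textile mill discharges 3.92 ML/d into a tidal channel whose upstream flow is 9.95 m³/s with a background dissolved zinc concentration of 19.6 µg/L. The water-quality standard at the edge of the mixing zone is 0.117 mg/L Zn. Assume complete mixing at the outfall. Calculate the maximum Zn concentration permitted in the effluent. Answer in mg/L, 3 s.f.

21.5 mg/L

3.92 ML/d = 0.04537 m³/s.
19.6 µg/L = 0.0196 mg/L.
Mass balance: 0.117·9.995 = 0.04537·Cₑ + 9.95·0.0196.
Cₑ = (1.169 − 0.195) / 0.04537 = 21.48 mg/L.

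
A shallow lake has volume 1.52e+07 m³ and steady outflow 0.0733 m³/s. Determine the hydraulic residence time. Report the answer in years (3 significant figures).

Q = 0.0733 m³/s × 3.156e+07 s/yr = 2.313e+06 m³/yr.
Hydraulic residence time τ = V/Q = 1.52e+07/2.313e+06 = 6.571 yr.

6.57 yr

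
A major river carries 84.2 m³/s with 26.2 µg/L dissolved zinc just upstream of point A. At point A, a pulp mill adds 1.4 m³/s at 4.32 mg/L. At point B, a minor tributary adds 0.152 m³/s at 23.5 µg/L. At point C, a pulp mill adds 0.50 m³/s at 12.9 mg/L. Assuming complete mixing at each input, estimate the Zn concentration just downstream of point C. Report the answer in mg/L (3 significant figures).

0.171 mg/L

26.2 µg/L = 0.0262 mg/L.
After input A: C = (84.2·0.0262 + 1.4·4.32) / 85.6 = 0.09643 mg/L.
23.5 µg/L = 0.0235 mg/L.
After input B: C = (85.6·0.09643 + 0.152·0.0235) / 85.75 = 0.0963 mg/L.
After input C: C = (85.75·0.0963 + 0.5·12.9) / 86.25 = 0.1705 mg/L.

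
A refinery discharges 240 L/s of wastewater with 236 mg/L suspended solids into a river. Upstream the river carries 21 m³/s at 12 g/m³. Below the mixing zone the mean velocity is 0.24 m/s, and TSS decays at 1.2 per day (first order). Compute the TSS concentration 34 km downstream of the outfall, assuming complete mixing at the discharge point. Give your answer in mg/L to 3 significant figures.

240 L/s = 0.24 m³/s.
After complete mixing, C₀ = (0.24·236 + 21·12) / 21.24 = 14.53 mg/L.
Travel time t = 3.4e+04 m / 0.24 m/s = 1.417e+05 s = 1.64 d.
C = 14.53·exp(−1.2·1.64) = 14.53·0.1398 = 2.031 mg/L.

2.03 mg/L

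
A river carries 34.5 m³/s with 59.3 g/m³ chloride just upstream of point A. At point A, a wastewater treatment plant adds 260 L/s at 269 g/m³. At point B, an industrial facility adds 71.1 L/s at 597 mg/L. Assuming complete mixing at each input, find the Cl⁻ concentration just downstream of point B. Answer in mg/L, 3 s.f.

62.0 mg/L

260 L/s = 0.26 m³/s.
After input A: C = (34.5·59.3 + 0.26·269) / 34.76 = 60.87 mg/L.
71.1 L/s = 0.0711 m³/s.
After input B: C = (34.76·60.87 + 0.0711·597) / 34.83 = 61.96 mg/L.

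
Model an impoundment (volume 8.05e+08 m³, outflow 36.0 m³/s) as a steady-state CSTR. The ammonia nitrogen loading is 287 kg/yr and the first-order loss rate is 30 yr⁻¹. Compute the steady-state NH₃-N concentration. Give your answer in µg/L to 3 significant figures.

0.0114 µg/L

Outflow Q = 36.0 m³/s × 3.156e+07 s/yr = 1.136e+09 m³/yr.
Steady-state CSTR mass balance: W = Q·C + k·V·C, so C = W/(Q + kV).
Q + kV = 1.136e+09 + 30·8.05e+08 = 2.529e+10 m³/yr.
C = 287/2.529e+10 = 1.135e-08 kg/m³ = 1.135e-05 mg/L = 0.01135 µg/L.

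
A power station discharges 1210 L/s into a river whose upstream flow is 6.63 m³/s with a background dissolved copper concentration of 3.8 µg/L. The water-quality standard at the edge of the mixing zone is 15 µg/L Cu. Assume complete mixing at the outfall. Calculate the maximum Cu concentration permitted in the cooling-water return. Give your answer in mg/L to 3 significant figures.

0.0764 mg/L

1210 L/s = 1.21 m³/s.
3.8 µg/L = 0.0038 mg/L.
15 µg/L = 0.015 mg/L.
Mass balance: 0.015·7.84 = 1.21·Cₑ + 6.63·0.0038.
Cₑ = (0.1176 − 0.02519) / 1.21 = 0.07637 mg/L.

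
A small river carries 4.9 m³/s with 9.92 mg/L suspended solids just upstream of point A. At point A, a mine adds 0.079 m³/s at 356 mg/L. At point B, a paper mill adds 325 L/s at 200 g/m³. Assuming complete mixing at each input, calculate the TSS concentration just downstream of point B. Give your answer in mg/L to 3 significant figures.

After input A: C = (4.9·9.92 + 0.079·356) / 4.979 = 15.41 mg/L.
325 L/s = 0.325 m³/s.
After input B: C = (4.979·15.41 + 0.325·200) / 5.304 = 26.72 mg/L.

26.7 mg/L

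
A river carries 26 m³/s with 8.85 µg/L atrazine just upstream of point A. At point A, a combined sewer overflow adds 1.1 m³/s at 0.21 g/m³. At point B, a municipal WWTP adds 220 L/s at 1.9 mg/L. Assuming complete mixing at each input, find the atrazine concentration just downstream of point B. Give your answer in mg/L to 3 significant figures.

8.85 µg/L = 0.00885 mg/L.
After input A: C = (26·0.00885 + 1.1·0.21) / 27.1 = 0.01701 mg/L.
220 L/s = 0.22 m³/s.
After input B: C = (27.1·0.01701 + 0.22·1.9) / 27.32 = 0.03218 mg/L.

0.0322 mg/L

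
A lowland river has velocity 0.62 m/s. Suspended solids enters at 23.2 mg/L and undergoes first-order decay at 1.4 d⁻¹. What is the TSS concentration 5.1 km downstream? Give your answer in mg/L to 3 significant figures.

20.3 mg/L

Travel time t = 5.1 km / 0.62 m/s = 5100/0.62 = 8226 s = 0.09521 d.
First-order decay: C = 23.2·exp(−1.4·0.09521) = 23.2·0.8752 = 20.3 mg/L.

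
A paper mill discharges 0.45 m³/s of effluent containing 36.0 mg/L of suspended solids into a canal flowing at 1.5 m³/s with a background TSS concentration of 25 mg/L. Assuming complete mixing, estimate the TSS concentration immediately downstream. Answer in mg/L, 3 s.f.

Conservation of mass across the mixing zone: C = (0.45·36 + 1.5·25) / (0.45 + 1.5) = 53.7/1.95 = 27.54 mg/L.

27.5 mg/L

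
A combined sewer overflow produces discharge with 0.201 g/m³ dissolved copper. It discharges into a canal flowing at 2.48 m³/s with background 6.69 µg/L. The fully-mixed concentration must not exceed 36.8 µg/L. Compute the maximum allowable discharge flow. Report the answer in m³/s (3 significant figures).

0.455 m³/s

6.69 µg/L = 0.00669 mg/L.
36.8 µg/L = 0.0368 mg/L.
Mass balance at complete mixing: C_std·(Q_w + Q_r) = Q_w·C_e + Q_r·C_b.
Rearranging, Q_w = Q_r·(C_std − C_b)/(C_e − C_std) = 2.48·(0.0368 − 0.00669) / (0.201 − 0.0368) = 0.4548 m³/s.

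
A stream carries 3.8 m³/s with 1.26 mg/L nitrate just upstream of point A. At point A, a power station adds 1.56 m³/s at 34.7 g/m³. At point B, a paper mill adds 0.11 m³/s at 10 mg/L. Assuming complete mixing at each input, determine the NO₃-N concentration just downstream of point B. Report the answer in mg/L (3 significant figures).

After input A: C = (3.8·1.26 + 1.56·34.7) / 5.36 = 10.99 mg/L.
After input B: C = (5.36·10.99 + 0.11·10) / 5.47 = 10.97 mg/L.

11.0 mg/L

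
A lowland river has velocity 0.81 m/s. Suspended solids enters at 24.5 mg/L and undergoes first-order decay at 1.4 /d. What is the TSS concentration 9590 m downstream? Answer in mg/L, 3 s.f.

20.2 mg/L

Travel time t = 9590 m / 0.81 m/s = 9590/0.81 = 1.184e+04 s = 0.137 d.
First-order decay: C = 24.5·exp(−1.4·0.137) = 24.5·0.8254 = 20.22 mg/L.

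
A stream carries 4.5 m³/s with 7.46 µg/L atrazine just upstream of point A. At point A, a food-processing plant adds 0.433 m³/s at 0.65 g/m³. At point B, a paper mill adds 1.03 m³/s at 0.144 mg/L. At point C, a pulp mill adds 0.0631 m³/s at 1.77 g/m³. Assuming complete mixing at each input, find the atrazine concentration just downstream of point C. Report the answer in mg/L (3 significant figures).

0.0954 mg/L

7.46 µg/L = 0.00746 mg/L.
After input A: C = (4.5·0.00746 + 0.433·0.65) / 4.933 = 0.06386 mg/L.
After input B: C = (4.933·0.06386 + 1.03·0.144) / 5.963 = 0.0777 mg/L.
After input C: C = (5.963·0.0777 + 0.0631·1.77) / 6.026 = 0.09542 mg/L.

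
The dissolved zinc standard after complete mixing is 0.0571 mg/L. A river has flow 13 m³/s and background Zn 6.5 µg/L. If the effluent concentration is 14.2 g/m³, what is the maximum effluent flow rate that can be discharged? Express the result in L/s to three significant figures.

46.5 L/s

6.5 µg/L = 0.0065 mg/L.
Mass balance at complete mixing: C_std·(Q_w + Q_r) = Q_w·C_e + Q_r·C_b.
Rearranging, Q_w = Q_r·(C_std − C_b)/(C_e − C_std) = 13·(0.0571 − 0.0065) / (14.2 − 0.0571) = 0.04651 m³/s.
= 46.51 L/s.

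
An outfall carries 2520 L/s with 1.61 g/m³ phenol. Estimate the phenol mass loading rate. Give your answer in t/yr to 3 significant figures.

128 t/yr

2520 L/s = 2.52 m³/s.
Mass flux = Q·C = 2.52 m³/s × 1.61 g/m³ = 4.057 g/s.
= 4.057 g/s × 31.56 = 128 t/yr.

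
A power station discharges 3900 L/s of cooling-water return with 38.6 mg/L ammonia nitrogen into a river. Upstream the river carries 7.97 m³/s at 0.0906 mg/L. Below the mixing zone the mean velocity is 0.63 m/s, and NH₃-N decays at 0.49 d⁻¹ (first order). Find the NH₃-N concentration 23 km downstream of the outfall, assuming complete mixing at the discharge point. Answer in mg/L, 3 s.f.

10.4 mg/L

3900 L/s = 3.9 m³/s.
After complete mixing, C₀ = (3.9·38.6 + 7.97·0.0906) / 11.87 = 12.74 mg/L.
Travel time t = 2.3e+04 m / 0.63 m/s = 3.651e+04 s = 0.4225 d.
C = 12.74·exp(−0.49·0.4225) = 12.74·0.813 = 10.36 mg/L.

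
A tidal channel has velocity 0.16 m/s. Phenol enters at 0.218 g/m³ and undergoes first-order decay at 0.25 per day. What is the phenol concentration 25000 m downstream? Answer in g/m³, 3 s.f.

Travel time t = 25000 m / 0.16 m/s = 2.5e+04/0.16 = 1.562e+05 s = 1.808 d.
First-order decay: C = 0.218·exp(−0.25·1.808) = 0.218·0.6363 = 0.1387 g/m³.

0.139 g/m³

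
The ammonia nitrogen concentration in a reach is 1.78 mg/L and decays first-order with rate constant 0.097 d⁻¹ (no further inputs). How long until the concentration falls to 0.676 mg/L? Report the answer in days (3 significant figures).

9.98 d

t = ln(C₀/C)/k = ln(1.78/0.676)/0.097 = 0.9682/0.097 = 9.981 d.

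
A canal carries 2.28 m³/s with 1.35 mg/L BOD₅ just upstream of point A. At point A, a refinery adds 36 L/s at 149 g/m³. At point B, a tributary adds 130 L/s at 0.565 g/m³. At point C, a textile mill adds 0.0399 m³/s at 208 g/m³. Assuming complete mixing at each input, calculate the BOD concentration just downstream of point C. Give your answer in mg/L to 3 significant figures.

36 L/s = 0.036 m³/s.
After input A: C = (2.28·1.35 + 0.036·149) / 2.316 = 3.645 mg/L.
130 L/s = 0.13 m³/s.
After input B: C = (2.316·3.645 + 0.13·0.565) / 2.446 = 3.481 mg/L.
After input C: C = (2.446·3.481 + 0.0399·208) / 2.486 = 6.764 mg/L.

6.76 mg/L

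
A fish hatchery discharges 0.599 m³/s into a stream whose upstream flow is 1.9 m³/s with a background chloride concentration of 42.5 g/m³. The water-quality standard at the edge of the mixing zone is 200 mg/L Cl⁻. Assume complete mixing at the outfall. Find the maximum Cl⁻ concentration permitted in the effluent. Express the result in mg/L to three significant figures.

Mass balance: 200·2.499 = 0.599·Cₑ + 1.9·42.5.
Cₑ = (499.8 − 80.75) / 0.599 = 699.6 mg/L.

700 mg/L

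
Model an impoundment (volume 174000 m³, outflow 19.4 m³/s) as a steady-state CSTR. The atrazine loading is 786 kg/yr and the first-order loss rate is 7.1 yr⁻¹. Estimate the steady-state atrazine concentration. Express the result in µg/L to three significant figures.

1.28 µg/L

Outflow Q = 19.4 m³/s × 3.156e+07 s/yr = 6.122e+08 m³/yr.
Steady-state CSTR mass balance: W = Q·C + k·V·C, so C = W/(Q + kV).
Q + kV = 6.122e+08 + 7.1·174000 = 6.135e+08 m³/yr.
C = 786/6.135e+08 = 1.281e-06 kg/m³ = 0.001281 mg/L = 1.281 µg/L.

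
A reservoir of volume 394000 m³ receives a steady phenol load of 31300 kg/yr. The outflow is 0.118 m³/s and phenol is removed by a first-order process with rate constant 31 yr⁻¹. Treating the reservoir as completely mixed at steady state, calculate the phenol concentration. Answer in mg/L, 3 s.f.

1.96 mg/L

Outflow Q = 0.118 m³/s × 3.156e+07 s/yr = 3.724e+06 m³/yr.
Steady-state CSTR mass balance: W = Q·C + k·V·C, so C = W/(Q + kV).
Q + kV = 3.724e+06 + 31·394000 = 1.594e+07 m³/yr.
C = 31300/1.594e+07 = 0.001964 kg/m³ = 1.964 mg/L.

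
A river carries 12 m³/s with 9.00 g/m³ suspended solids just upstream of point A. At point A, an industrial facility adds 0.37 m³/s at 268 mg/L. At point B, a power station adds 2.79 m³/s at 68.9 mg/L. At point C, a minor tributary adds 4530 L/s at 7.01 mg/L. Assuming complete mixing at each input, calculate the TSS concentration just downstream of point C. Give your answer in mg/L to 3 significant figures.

21.9 mg/L

After input A: C = (12·9 + 0.37·268) / 12.37 = 16.75 mg/L.
After input B: C = (12.37·16.75 + 2.79·68.9) / 15.16 = 26.35 mg/L.
4530 L/s = 4.53 m³/s.
After input C: C = (15.16·26.35 + 4.53·7.01) / 19.69 = 21.9 mg/L.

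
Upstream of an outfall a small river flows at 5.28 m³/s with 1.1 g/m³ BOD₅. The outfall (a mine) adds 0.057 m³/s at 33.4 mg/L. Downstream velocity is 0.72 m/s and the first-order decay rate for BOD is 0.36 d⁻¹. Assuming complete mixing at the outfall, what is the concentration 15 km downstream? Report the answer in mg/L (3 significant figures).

After complete mixing, C₀ = (0.057·33.4 + 5.28·1.1) / 5.337 = 1.445 mg/L.
Travel time t = 1.5e+04 m / 0.72 m/s = 2.083e+04 s = 0.2411 d.
C = 1.445·exp(−0.36·0.2411) = 1.445·0.9169 = 1.325 mg/L.

1.32 mg/L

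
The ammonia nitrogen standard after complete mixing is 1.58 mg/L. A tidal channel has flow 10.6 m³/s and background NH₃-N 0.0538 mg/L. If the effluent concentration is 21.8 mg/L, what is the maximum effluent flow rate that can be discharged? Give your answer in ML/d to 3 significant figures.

69.1 ML/d

Mass balance at complete mixing: C_std·(Q_w + Q_r) = Q_w·C_e + Q_r·C_b.
Rearranging, Q_w = Q_r·(C_std − C_b)/(C_e − C_std) = 10.6·(1.58 − 0.0538) / (21.8 − 1.58) = 0.8001 m³/s.
= 69.13 ML/d.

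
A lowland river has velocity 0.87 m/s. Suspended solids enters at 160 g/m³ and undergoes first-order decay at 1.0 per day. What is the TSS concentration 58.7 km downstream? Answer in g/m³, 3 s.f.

73.3 g/m³

Travel time t = 58.7 km / 0.87 m/s = 5.87e+04/0.87 = 6.747e+04 s = 0.7809 d.
First-order decay: C = 160·exp(−1.0·0.7809) = 160·0.458 = 73.28 g/m³.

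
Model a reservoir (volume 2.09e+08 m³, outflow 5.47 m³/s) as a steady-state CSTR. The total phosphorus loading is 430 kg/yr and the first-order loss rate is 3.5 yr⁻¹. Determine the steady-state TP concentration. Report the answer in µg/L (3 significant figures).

0.476 µg/L

Outflow Q = 5.47 m³/s × 3.156e+07 s/yr = 1.726e+08 m³/yr.
Steady-state CSTR mass balance: W = Q·C + k·V·C, so C = W/(Q + kV).
Q + kV = 1.726e+08 + 3.5·2.09e+08 = 9.041e+08 m³/yr.
C = 430/9.041e+08 = 4.756e-07 kg/m³ = 0.0004756 mg/L = 0.4756 µg/L.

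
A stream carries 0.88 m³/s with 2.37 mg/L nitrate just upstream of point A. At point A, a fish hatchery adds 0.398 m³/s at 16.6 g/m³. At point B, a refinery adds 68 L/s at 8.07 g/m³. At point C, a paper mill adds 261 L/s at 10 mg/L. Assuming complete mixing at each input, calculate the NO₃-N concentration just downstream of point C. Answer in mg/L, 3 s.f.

After input A: C = (0.88·2.37 + 0.398·16.6) / 1.278 = 6.802 mg/L.
68 L/s = 0.068 m³/s.
After input B: C = (1.278·6.802 + 0.068·8.07) / 1.346 = 6.866 mg/L.
261 L/s = 0.261 m³/s.
After input C: C = (1.346·6.866 + 0.261·10) / 1.607 = 7.375 mg/L.

7.37 mg/L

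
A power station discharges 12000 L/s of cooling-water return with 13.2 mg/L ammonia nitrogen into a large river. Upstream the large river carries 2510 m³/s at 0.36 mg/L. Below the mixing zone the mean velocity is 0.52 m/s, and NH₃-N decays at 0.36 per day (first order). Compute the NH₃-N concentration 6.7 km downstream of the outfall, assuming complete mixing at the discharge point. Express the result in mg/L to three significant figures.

12000 L/s = 12 m³/s.
After complete mixing, C₀ = (12·13.2 + 2510·0.36) / 2522 = 0.4211 mg/L.
Travel time t = 6700 m / 0.52 m/s = 1.288e+04 s = 0.1491 d.
C = 0.4211·exp(−0.36·0.1491) = 0.4211·0.9477 = 0.3991 mg/L.

0.399 mg/L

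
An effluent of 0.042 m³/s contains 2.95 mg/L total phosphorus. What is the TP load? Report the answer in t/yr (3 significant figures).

Mass flux = Q·C = 0.042 m³/s × 2.95 g/m³ = 0.1239 g/s.
= 0.1239 g/s × 31.56 = 3.91 t/yr.

3.91 t/yr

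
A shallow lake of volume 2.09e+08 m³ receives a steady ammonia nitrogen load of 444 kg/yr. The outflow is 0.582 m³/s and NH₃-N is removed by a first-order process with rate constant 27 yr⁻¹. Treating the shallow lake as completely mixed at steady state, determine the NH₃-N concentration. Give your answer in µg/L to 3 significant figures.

Outflow Q = 0.582 m³/s × 3.156e+07 s/yr = 1.837e+07 m³/yr.
Steady-state CSTR mass balance: W = Q·C + k·V·C, so C = W/(Q + kV).
Q + kV = 1.837e+07 + 27·2.09e+08 = 5.661e+09 m³/yr.
C = 444/5.661e+09 = 7.843e-08 kg/m³ = 7.843e-05 mg/L = 0.07843 µg/L.

0.0784 µg/L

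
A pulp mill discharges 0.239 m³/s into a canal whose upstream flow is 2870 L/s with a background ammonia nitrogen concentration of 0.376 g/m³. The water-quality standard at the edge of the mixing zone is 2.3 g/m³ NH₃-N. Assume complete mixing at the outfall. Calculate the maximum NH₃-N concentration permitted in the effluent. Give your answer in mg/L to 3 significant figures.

25.4 mg/L

2870 L/s = 2.87 m³/s.
Mass balance: 2.3·3.109 = 0.239·Cₑ + 2.87·0.376.
Cₑ = (7.151 − 1.079) / 0.239 = 25.4 mg/L.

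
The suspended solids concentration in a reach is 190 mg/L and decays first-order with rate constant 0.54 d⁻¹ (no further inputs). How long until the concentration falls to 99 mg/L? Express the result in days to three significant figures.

t = ln(C₀/C)/k = ln(190/99)/0.54 = 0.6519/0.54 = 1.207 d.

1.21 d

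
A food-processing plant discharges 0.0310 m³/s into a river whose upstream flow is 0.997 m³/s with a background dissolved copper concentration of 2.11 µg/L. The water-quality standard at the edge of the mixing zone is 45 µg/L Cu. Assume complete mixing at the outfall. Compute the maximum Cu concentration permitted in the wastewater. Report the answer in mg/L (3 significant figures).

2.11 µg/L = 0.00211 mg/L.
45 µg/L = 0.045 mg/L.
Mass balance: 0.045·1.028 = 0.031·Cₑ + 0.997·0.00211.
Cₑ = (0.04626 − 0.002104) / 0.031 = 1.424 mg/L.

1.42 mg/L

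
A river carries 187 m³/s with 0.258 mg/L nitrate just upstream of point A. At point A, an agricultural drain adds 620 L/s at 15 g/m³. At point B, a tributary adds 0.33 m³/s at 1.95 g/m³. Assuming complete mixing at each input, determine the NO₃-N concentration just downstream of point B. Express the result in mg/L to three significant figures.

0.310 mg/L

620 L/s = 0.62 m³/s.
After input A: C = (187·0.258 + 0.62·15) / 187.6 = 0.3067 mg/L.
After input B: C = (187.6·0.3067 + 0.33·1.95) / 188 = 0.3096 mg/L.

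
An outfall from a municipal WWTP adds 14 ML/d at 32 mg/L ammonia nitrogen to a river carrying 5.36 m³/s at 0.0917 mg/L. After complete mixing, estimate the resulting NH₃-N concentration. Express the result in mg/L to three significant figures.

14 ML/d = 0.162 m³/s.
Flow-weighted mixing gives C = (0.162·32 + 5.36·0.0917) / (0.162 + 5.36) = 5.677/5.522 = 1.028 mg/L.

1.03 mg/L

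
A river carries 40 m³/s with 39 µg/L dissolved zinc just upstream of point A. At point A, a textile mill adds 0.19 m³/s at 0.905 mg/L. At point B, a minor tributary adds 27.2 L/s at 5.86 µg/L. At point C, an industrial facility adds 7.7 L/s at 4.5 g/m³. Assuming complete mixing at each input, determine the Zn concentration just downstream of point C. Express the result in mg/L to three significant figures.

39 µg/L = 0.039 mg/L.
After input A: C = (40·0.039 + 0.19·0.905) / 40.19 = 0.04309 mg/L.
27.2 L/s = 0.0272 m³/s.
5.86 µg/L = 0.00586 mg/L.
After input B: C = (40.19·0.04309 + 0.0272·0.00586) / 40.22 = 0.04307 mg/L.
7.7 L/s = 0.0077 m³/s.
After input C: C = (40.22·0.04307 + 0.0077·4.5) / 40.22 = 0.04392 mg/L.

0.0439 mg/L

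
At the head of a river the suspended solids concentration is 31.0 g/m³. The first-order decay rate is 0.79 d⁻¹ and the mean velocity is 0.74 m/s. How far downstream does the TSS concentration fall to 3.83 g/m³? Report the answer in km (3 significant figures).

From C = C₀·e^(−kt), t = ln(C₀/C)/k = ln(31.0/3.83)/0.79 = 2.091/0.79 = 2.647 d.
Distance = v·t = 0.74 m/s × 2.287e+05 s = 1.692e+05 m = 169.2 km.

169 km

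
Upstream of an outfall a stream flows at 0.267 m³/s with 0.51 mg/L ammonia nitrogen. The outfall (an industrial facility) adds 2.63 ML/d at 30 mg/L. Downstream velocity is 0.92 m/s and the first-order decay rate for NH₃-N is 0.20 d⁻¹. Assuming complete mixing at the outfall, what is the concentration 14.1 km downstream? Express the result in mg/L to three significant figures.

2.63 ML/d = 0.03044 m³/s.
After complete mixing, C₀ = (0.03044·30 + 0.267·0.51) / 0.2974 = 3.528 mg/L.
Travel time t = 1.41e+04 m / 0.92 m/s = 1.533e+04 s = 0.1774 d.
C = 3.528·exp(−0.20·0.1774) = 3.528·0.9651 = 3.405 mg/L.

3.41 mg/L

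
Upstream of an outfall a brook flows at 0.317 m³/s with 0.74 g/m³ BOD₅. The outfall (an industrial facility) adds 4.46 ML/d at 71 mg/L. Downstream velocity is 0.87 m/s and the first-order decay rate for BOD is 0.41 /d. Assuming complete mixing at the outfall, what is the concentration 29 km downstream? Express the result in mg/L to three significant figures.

4.46 ML/d = 0.05162 m³/s.
After complete mixing, C₀ = (0.05162·71 + 0.317·0.74) / 0.3686 = 10.58 mg/L.
Travel time t = 2.9e+04 m / 0.87 m/s = 3.333e+04 s = 0.3858 d.
C = 10.58·exp(−0.41·0.3858) = 10.58·0.8537 = 9.031 mg/L.

9.03 mg/L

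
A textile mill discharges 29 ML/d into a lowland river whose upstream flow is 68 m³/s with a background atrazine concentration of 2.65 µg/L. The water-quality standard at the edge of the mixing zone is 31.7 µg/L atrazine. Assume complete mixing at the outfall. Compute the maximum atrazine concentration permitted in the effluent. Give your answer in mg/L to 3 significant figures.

29 ML/d = 0.3356 m³/s.
2.65 µg/L = 0.00265 mg/L.
31.7 µg/L = 0.0317 mg/L.
Mass balance: 0.0317·68.34 = 0.3356·Cₑ + 68·0.00265.
Cₑ = (2.166 − 0.1802) / 0.3356 = 5.917 mg/L.

5.92 mg/L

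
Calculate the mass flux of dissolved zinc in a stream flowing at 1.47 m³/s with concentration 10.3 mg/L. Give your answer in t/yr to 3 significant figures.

Mass flux = Q·C = 1.47 m³/s × 10.3 g/m³ = 15.14 g/s.
= 15.14 g/s × 31.56 = 477.8 t/yr.

478 t/yr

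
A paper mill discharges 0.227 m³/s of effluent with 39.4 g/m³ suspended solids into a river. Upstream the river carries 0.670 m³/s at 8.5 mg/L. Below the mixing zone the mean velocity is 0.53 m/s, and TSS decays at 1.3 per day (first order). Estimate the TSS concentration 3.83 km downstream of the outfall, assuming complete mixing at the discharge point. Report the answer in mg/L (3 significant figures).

14.6 mg/L

After complete mixing, C₀ = (0.227·39.4 + 0.67·8.5) / 0.897 = 16.32 mg/L.
Travel time t = 3830 m / 0.53 m/s = 7226 s = 0.08364 d.
C = 16.32·exp(−1.3·0.08364) = 16.32·0.897 = 14.64 mg/L.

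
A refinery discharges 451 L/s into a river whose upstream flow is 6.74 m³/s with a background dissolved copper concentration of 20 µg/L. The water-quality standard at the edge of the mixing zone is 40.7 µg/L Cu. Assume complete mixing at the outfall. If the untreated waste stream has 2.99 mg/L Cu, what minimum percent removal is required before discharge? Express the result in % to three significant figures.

451 L/s = 0.451 m³/s.
20 µg/L = 0.02 mg/L.
40.7 µg/L = 0.0407 mg/L.
Mass balance: 0.0407·7.191 = 0.451·Cₑ + 6.74·0.02.
Cₑ = (0.2927 − 0.1348) / 0.451 = 0.3501 mg/L.
Required removal = 1 − 0.3501/2.99 = 88.29 %.

88.3 %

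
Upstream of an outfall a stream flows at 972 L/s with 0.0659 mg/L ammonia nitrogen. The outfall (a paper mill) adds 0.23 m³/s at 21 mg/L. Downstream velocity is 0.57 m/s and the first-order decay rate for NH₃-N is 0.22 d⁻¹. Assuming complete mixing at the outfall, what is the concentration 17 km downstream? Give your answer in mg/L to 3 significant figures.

972 L/s = 0.972 m³/s.
After complete mixing, C₀ = (0.23·21 + 0.972·0.0659) / 1.202 = 4.072 mg/L.
Travel time t = 1.7e+04 m / 0.57 m/s = 2.982e+04 s = 0.3452 d.
C = 4.072·exp(−0.22·0.3452) = 4.072·0.9269 = 3.774 mg/L.

3.77 mg/L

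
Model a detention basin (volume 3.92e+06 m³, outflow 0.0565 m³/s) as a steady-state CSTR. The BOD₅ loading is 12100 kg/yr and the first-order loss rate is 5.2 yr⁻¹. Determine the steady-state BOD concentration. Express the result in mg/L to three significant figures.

Outflow Q = 0.0565 m³/s × 3.156e+07 s/yr = 1.783e+06 m³/yr.
Steady-state CSTR mass balance: W = Q·C + k·V·C, so C = W/(Q + kV).
Q + kV = 1.783e+06 + 5.2·3.92e+06 = 2.217e+07 m³/yr.
C = 12100/2.217e+07 = 0.0005459 kg/m³ = 0.5459 mg/L.

0.546 mg/L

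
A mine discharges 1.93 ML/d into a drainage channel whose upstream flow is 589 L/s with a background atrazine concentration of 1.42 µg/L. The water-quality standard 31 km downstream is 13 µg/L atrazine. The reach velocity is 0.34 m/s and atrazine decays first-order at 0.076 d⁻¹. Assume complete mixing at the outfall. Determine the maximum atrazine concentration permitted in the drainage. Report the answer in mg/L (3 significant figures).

0.348 mg/L

1.93 ML/d = 0.02234 m³/s.
589 L/s = 0.589 m³/s.
1.42 µg/L = 0.00142 mg/L.
13 µg/L = 0.013 mg/L.
Travel time to the compliance point: t = 3.1e+04/0.34 = 9.118e+04 s = 1.055 d; decay factor exp(−0.076·1.055) = 0.9229.
So the concentration just after mixing may be at most 0.013/0.9229 = 0.01409 mg/L.
Mass balance: 0.01409·0.6113 = 0.02234·Cₑ + 0.589·0.00142.
Cₑ = (0.008611 − 0.0008364) / 0.02234 = 0.348 mg/L.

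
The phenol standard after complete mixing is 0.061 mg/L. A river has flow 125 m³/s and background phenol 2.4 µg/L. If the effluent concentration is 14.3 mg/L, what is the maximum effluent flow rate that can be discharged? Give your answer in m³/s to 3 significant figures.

0.514 m³/s

2.4 µg/L = 0.0024 mg/L.
Mass balance at complete mixing: C_std·(Q_w + Q_r) = Q_w·C_e + Q_r·C_b.
Rearranging, Q_w = Q_r·(C_std − C_b)/(C_e − C_std) = 125·(0.061 − 0.0024) / (14.3 − 0.061) = 0.5144 m³/s.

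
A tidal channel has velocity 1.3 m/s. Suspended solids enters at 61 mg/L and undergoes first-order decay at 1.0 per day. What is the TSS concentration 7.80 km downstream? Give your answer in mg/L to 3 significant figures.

Travel time t = 7.80 km / 1.3 m/s = 7800/1.3 = 6000 s = 0.06944 d.
First-order decay: C = 61·exp(−1.0·0.06944) = 61·0.9329 = 56.91 mg/L.

56.9 mg/L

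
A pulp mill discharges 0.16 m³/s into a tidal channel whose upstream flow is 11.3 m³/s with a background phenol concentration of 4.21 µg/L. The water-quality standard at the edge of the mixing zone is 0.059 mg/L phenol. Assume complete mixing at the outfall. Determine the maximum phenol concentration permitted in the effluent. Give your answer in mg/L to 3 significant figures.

3.93 mg/L

4.21 µg/L = 0.00421 mg/L.
Mass balance: 0.059·11.46 = 0.16·Cₑ + 11.3·0.00421.
Cₑ = (0.6761 − 0.04757) / 0.16 = 3.929 mg/L.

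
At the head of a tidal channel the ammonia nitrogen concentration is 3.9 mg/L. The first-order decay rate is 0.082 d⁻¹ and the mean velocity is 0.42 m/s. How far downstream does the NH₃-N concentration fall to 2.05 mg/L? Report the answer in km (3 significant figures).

285 km

From C = C₀·e^(−kt), t = ln(C₀/C)/k = ln(3.9/2.05)/0.082 = 0.6431/0.082 = 7.843 d.
Distance = v·t = 0.42 m/s × 6.776e+05 s = 2.846e+05 m = 284.6 km.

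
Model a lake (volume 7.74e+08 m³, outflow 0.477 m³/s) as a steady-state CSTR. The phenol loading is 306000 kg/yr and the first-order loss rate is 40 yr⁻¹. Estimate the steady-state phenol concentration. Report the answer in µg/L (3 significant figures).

Outflow Q = 0.477 m³/s × 3.156e+07 s/yr = 1.505e+07 m³/yr.
Steady-state CSTR mass balance: W = Q·C + k·V·C, so C = W/(Q + kV).
Q + kV = 1.505e+07 + 40·7.74e+08 = 3.098e+10 m³/yr.
C = 306000/3.098e+10 = 9.879e-06 kg/m³ = 0.009879 mg/L = 9.879 µg/L.

9.88 µg/L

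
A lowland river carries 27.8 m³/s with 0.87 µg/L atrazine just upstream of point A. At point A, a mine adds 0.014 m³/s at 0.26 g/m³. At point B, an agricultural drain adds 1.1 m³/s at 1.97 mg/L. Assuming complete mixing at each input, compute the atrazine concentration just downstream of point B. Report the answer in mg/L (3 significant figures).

0.0759 mg/L

0.87 µg/L = 0.00087 mg/L.
After input A: C = (27.8·0.00087 + 0.014·0.26) / 27.81 = 0.001 mg/L.
After input B: C = (27.81·0.001 + 1.1·1.97) / 28.91 = 0.07591 mg/L.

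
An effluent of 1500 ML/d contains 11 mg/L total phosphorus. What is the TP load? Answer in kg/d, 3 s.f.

1500 ML/d = 17.36 m³/s.
Mass flux = Q·C = 17.36 m³/s × 11 g/m³ = 191 g/s.
= 191 g/s × 86.4 = 1.65e+04 kg/d.

16500 kg/d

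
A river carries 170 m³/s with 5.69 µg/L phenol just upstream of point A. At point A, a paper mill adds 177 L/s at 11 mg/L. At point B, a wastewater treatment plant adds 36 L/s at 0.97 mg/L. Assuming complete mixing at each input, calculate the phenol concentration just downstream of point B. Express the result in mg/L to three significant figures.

5.69 µg/L = 0.00569 mg/L.
177 L/s = 0.177 m³/s.
After input A: C = (170·0.00569 + 0.177·11) / 170.2 = 0.01713 mg/L.
36 L/s = 0.036 m³/s.
After input B: C = (170.2·0.01713 + 0.036·0.97) / 170.2 = 0.01733 mg/L.

0.0173 mg/L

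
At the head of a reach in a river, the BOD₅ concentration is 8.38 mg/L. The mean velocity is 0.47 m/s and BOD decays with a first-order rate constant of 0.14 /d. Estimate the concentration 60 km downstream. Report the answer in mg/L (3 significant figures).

6.81 mg/L

Travel time t = 60 km / 0.47 m/s = 6e+04/0.47 = 1.277e+05 s = 1.478 d.
First-order decay: C = 8.38·exp(−0.14·1.478) = 8.38·0.8131 = 6.814 mg/L.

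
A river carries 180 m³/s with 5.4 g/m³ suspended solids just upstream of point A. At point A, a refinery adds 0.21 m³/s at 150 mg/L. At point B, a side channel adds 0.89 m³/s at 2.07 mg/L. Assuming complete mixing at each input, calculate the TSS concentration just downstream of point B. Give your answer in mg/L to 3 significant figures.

After input A: C = (180·5.4 + 0.21·150) / 180.2 = 5.569 mg/L.
After input B: C = (180.2·5.569 + 0.89·2.07) / 181.1 = 5.551 mg/L.

5.55 mg/L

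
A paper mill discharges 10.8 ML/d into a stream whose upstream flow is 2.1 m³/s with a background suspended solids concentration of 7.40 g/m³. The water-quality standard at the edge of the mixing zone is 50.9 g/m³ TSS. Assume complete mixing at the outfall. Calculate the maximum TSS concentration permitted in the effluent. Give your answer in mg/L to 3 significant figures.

10.8 ML/d = 0.125 m³/s.
Mass balance: 50.9·2.225 = 0.125·Cₑ + 2.1·7.4.
Cₑ = (113.3 − 15.54) / 0.125 = 781.7 mg/L.

782 mg/L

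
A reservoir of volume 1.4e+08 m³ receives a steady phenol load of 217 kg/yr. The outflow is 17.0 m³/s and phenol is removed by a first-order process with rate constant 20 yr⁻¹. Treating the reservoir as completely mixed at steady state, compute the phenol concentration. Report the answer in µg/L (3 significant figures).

Outflow Q = 17.0 m³/s × 3.156e+07 s/yr = 5.365e+08 m³/yr.
Steady-state CSTR mass balance: W = Q·C + k·V·C, so C = W/(Q + kV).
Q + kV = 5.365e+08 + 20·1.4e+08 = 3.336e+09 m³/yr.
C = 217/3.336e+09 = 6.504e-08 kg/m³ = 6.504e-05 mg/L = 0.06504 µg/L.

0.0650 µg/L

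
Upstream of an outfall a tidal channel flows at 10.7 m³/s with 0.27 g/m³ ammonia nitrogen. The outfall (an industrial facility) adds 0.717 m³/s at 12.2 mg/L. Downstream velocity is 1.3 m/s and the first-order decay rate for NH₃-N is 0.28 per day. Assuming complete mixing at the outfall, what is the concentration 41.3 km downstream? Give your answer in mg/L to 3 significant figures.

0.920 mg/L

After complete mixing, C₀ = (0.717·12.2 + 10.7·0.27) / 11.42 = 1.019 mg/L.
Travel time t = 4.13e+04 m / 1.3 m/s = 3.177e+04 s = 0.3677 d.
C = 1.019·exp(−0.28·0.3677) = 1.019·0.9022 = 0.9195 mg/L.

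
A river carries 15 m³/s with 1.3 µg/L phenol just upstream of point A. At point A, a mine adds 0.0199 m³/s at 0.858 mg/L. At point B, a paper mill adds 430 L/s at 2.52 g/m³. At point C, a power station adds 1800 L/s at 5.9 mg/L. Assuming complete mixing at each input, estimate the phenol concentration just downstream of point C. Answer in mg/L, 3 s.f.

1.3 µg/L = 0.0013 mg/L.
After input A: C = (15·0.0013 + 0.0199·0.858) / 15.02 = 0.002435 mg/L.
430 L/s = 0.43 m³/s.
After input B: C = (15.02·0.002435 + 0.43·2.52) / 15.45 = 0.0725 mg/L.
1800 L/s = 1.8 m³/s.
After input C: C = (15.45·0.0725 + 1.8·5.9) / 17.25 = 0.6806 mg/L.

0.681 mg/L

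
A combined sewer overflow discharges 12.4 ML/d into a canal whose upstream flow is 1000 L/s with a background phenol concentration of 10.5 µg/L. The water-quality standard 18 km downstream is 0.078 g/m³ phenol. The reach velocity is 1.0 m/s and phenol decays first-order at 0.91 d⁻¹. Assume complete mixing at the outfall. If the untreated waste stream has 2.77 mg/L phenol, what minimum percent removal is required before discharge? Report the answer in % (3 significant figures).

75.5 %

12.4 ML/d = 0.1435 m³/s.
1000 L/s = 1 m³/s.
10.5 µg/L = 0.0105 mg/L.
Travel time to the compliance point: t = 1.8e+04/1.0 = 1.8e+04 s = 0.2083 d; decay factor exp(−0.91·0.2083) = 0.8273.
So the concentration just after mixing may be at most 0.078/0.8273 = 0.09428 mg/L.
Mass balance: 0.09428·1.144 = 0.1435·Cₑ + 1·0.0105.
Cₑ = (0.1078 − 0.0105) / 0.1435 = 0.6781 mg/L.
Required removal = 1 − 0.6781/2.77 = 75.52 %.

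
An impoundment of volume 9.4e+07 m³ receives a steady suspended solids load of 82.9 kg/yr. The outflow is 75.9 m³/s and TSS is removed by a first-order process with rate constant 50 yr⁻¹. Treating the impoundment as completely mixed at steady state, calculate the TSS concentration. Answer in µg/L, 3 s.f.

Outflow Q = 75.9 m³/s × 3.156e+07 s/yr = 2.395e+09 m³/yr.
Steady-state CSTR mass balance: W = Q·C + k·V·C, so C = W/(Q + kV).
Q + kV = 2.395e+09 + 50·9.4e+07 = 7.095e+09 m³/yr.
C = 82.9/7.095e+09 = 1.168e-08 kg/m³ = 1.168e-05 mg/L = 0.01168 µg/L.

0.0117 µg/L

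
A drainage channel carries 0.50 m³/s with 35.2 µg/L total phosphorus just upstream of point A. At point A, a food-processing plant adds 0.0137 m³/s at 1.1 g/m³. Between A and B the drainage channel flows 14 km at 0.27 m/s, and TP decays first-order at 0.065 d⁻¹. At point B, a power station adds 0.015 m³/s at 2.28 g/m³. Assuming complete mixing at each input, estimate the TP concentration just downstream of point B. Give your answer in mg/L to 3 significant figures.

0.124 mg/L

35.2 µg/L = 0.0352 mg/L.
After input A: C = (0.5·0.0352 + 0.0137·1.1) / 0.5137 = 0.0636 mg/L.
Over the 14 km reach to input B (t = 5.185e+04 s = 0.6001 d), decay gives C = 0.0636·exp(−0.065·0.6001) = 0.06116 mg/L.
After input B: C = (0.5137·0.06116 + 0.015·2.28) / 0.5287 = 0.1241 mg/L.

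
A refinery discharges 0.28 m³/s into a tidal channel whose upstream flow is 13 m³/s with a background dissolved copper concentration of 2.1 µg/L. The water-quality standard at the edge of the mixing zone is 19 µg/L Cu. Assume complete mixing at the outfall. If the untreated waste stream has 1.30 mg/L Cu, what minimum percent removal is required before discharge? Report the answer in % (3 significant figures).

2.1 µg/L = 0.0021 mg/L.
19 µg/L = 0.019 mg/L.
Mass balance: 0.019·13.28 = 0.28·Cₑ + 13·0.0021.
Cₑ = (0.2523 − 0.0273) / 0.28 = 0.8036 mg/L.
Required removal = 1 − 0.8036/1.30 = 38.18 %.

38.2 %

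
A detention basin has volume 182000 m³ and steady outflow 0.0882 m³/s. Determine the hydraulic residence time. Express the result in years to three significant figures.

0.0654 yr

Q = 0.0882 m³/s × 3.156e+07 s/yr = 2.783e+06 m³/yr.
Hydraulic residence time τ = V/Q = 182000/2.783e+06 = 0.06539 yr.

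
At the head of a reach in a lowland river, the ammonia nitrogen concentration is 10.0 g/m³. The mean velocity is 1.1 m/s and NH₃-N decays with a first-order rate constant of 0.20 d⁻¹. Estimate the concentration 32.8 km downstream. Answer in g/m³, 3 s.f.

Travel time t = 32.8 km / 1.1 m/s = 3.28e+04/1.1 = 2.982e+04 s = 0.3451 d.
First-order decay: C = 10.0·exp(−0.20·0.3451) = 10.0·0.9333 = 9.333 g/m³.

9.33 g/m³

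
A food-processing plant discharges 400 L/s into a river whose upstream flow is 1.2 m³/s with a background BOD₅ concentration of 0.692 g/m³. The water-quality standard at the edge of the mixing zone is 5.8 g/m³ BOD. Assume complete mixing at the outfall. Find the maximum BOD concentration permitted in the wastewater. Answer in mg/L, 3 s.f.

21.1 mg/L

400 L/s = 0.4 m³/s.
Mass balance: 5.8·1.6 = 0.4·Cₑ + 1.2·0.692.
Cₑ = (9.28 − 0.8304) / 0.4 = 21.12 mg/L.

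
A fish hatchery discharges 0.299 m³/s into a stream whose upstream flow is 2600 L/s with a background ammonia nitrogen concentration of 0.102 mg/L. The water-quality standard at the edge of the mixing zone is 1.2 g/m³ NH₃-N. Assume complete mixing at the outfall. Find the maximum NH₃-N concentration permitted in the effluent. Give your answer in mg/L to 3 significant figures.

2600 L/s = 2.6 m³/s.
Mass balance: 1.2·2.899 = 0.299·Cₑ + 2.6·0.102.
Cₑ = (3.479 − 0.2652) / 0.299 = 10.75 mg/L.

10.7 mg/L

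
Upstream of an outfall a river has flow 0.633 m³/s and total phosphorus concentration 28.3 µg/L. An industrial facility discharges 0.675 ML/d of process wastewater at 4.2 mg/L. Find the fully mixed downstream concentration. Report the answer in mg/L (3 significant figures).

0.0792 mg/L

0.675 ML/d = 0.007812 m³/s.
28.3 µg/L = 0.0283 mg/L.
Conservation of mass across the mixing zone: C = (0.007812·4.2 + 0.633·0.0283) / (0.007812 + 0.633) = 0.05073/0.6408 = 0.07916 mg/L.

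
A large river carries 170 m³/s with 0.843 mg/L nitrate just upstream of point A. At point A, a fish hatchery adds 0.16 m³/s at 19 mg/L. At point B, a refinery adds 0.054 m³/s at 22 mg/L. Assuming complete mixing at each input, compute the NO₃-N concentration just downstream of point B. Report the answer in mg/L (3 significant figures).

After input A: C = (170·0.843 + 0.16·19) / 170.2 = 0.8601 mg/L.
After input B: C = (170.2·0.8601 + 0.054·22) / 170.2 = 0.8668 mg/L.

0.867 mg/L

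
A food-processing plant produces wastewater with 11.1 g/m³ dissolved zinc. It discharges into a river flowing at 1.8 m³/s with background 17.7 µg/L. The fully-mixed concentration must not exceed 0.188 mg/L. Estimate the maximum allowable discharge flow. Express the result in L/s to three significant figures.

17.7 µg/L = 0.0177 mg/L.
Mass balance at complete mixing: C_std·(Q_w + Q_r) = Q_w·C_e + Q_r·C_b.
Rearranging, Q_w = Q_r·(C_std − C_b)/(C_e − C_std) = 1.8·(0.188 − 0.0177) / (11.1 − 0.188) = 0.02809 m³/s.
= 28.09 L/s.

28.1 L/s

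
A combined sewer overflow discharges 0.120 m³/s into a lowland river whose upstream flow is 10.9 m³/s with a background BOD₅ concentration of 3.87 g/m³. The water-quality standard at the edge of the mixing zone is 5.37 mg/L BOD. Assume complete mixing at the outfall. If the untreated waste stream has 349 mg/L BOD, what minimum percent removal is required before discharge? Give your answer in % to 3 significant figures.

Mass balance: 5.37·11.02 = 0.12·Cₑ + 10.9·3.87.
Cₑ = (59.18 − 42.18) / 0.12 = 141.6 mg/L.
Required removal = 1 − 141.6/349 = 59.42 %.

59.4 %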